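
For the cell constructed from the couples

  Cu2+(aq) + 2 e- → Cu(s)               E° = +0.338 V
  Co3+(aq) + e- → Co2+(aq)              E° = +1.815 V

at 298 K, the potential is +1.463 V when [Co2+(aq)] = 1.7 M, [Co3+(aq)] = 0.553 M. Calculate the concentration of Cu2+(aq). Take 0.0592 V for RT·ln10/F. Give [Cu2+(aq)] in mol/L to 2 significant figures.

0.31 M

Co³⁺/Co²⁺ is the cathode (higher E°); E°cell = +1.815 − (+0.338) = +1.477 V with n = 2.
From the Nernst equation, log Q = n(E° − E)/0.0592 = 2·(+1.477 − (+1.463))/0.0592 = 0.473.
The balanced reaction is 2 Co3+(aq) + Cu(s) → 2 Co2+(aq) + Cu2+(aq), so Q = ([Co2+(aq)]^2·[Cu2+(aq)]) / [Co3+(aq)]^2.
Solving for the unknown gives log [Cu2+(aq)] = −0.502, so [Cu2+(aq)] ≈ 0.31 M.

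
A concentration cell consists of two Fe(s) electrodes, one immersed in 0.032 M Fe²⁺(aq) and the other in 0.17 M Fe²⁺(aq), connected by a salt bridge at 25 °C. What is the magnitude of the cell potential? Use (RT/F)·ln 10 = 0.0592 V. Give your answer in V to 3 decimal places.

For a concentration cell E°cell = 0, since both electrodes use the same couple.
The compartment with the higher Fe²⁺(aq) concentration (0.17 M) acts as the cathode; ions are reduced there and produced at the dilute (0.032 M) anode.
With n = 2, Ecell = −(0.0592/2)·log([dilute]/[conc]) = −(0.0592/2)·log(0.032/0.17) = +0.021 V.

0.021 V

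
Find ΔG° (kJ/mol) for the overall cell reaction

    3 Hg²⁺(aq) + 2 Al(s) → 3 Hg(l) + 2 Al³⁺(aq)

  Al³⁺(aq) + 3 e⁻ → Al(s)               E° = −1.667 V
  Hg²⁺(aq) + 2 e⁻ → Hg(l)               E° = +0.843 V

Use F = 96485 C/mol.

In the reaction as written Hg²⁺(aq) is reduced, so the Hg²⁺/Hg couple is the cathode and Al³⁺/Al is the anode.
E°cell = +0.843 − (−1.667) = +2.510 V; balancing electrons gives n = 6.
ΔG° = −nFE°cell = −(6)(96485)(+2.510) J/mol = −1453 kJ/mol.

−1453 kJ/mol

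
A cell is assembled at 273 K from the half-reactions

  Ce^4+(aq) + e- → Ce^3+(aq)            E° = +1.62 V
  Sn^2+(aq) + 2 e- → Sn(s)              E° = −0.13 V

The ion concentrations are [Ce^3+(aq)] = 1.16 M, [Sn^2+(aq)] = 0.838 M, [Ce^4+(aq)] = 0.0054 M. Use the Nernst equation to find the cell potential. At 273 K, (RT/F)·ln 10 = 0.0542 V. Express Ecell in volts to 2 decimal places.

The Ce⁴⁺/Ce³⁺ couple has the more positive E°, so it is the cathode; Sn²⁺/Sn is the anode.
E°cell = +1.62 − (−0.13) = +1.75 V, with n = 2 electrons transferred.
For the overall reaction 2 Ce^4+(aq) + Sn(s) → 2 Ce^3+(aq) + Sn^2+(aq), Q = ([Ce^3+(aq)]^2·[Sn^2+(aq)]) / [Ce^4+(aq)]^2 = 3.87×10^4, giving log Q = 4.587.
By the Nernst equation, E = +1.75 − (0.0542/2)·(4.587) = +1.63 V.

+1.63 V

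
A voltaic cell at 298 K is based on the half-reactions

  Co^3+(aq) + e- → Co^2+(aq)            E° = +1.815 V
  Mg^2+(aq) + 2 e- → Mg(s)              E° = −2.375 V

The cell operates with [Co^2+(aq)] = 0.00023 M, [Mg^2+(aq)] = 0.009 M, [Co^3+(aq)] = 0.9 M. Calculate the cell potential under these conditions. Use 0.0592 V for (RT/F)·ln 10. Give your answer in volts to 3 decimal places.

+4.463 V

Since E°(Co³⁺/Co²⁺) > E°(Mg²⁺/Mg), Co³⁺/Co²⁺ serves as the cathode.
The standard potential is +1.815 − (−2.375) = +4.190 V and the balanced reaction transfers n = 2 electrons.
The balanced reaction is 2 Co^3+(aq) + Mg(s) → 2 Co^2+(aq) + Mg^2+(aq), so Q = ([Co^2+(aq)]^2·[Mg^2+(aq)]) / [Co^3+(aq)]^2 = 5.88×10^−10 and log Q = −9.231.
E = E° − (0.0592/n)·log Q = +4.190 − (0.0592/2)(−9.231) = +4.463 V.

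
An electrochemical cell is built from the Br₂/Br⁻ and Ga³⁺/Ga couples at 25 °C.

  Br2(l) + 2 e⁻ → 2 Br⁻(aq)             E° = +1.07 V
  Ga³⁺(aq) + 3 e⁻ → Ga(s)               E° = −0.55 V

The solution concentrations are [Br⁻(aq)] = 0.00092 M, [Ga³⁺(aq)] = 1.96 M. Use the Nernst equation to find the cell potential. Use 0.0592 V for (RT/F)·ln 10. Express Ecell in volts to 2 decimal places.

Since E°(Br₂/Br⁻) > E°(Ga³⁺/Ga), Br₂/Br⁻ serves as the cathode.
E°cell = +1.07 − (−0.55) = +1.62 V, with n = 6 electrons transferred.
For the overall reaction 3 Br2(l) + 2 Ga(s) → 6 Br⁻(aq) + 2 Ga³⁺(aq), Q = [Br⁻(aq)]^6·[Ga³⁺(aq)]^2 = 2.33×10^−18, giving log Q = −17.633.
By the Nernst equation, E = +1.62 − (0.0592/6)·(−17.633) = +1.79 V.

+1.79 V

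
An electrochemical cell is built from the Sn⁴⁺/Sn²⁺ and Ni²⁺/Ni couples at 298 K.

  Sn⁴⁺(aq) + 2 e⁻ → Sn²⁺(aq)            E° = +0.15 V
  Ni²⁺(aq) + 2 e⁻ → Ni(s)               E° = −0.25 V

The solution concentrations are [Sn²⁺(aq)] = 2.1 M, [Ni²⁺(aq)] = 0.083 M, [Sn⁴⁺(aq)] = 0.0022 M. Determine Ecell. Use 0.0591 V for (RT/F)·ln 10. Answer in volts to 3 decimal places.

The Sn⁴⁺/Sn²⁺ couple has the more positive E°, so it is the cathode; Ni²⁺/Ni is the anode.
E°cell = +0.15 − (−0.25) = +0.40 V, with n = 2 electrons transferred.
Balancing gives Sn⁴⁺(aq) + Ni(s) → Sn²⁺(aq) + Ni²⁺(aq); hence Q = ([Sn²⁺(aq)]·[Ni²⁺(aq)]) / [Sn⁴⁺(aq)] = 79.2 (log Q = 1.899).
Applying E = E° − (RT ln10/nF)·log Q gives +0.40 − (0.0591/2)(1.899) = +0.344 V.

+0.344 V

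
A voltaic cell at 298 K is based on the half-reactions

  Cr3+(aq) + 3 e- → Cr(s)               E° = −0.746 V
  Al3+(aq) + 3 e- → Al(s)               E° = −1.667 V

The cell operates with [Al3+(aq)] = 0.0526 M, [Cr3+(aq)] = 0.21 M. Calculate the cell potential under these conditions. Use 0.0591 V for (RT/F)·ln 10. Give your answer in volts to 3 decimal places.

Since E°(Cr³⁺/Cr) > E°(Al³⁺/Al), Cr³⁺/Cr serves as the cathode.
E°cell = −0.746 − (−1.667) = +0.921 V, with n = 3 electrons transferred.
For the overall reaction Cr3+(aq) + Al(s) → Cr(s) + Al3+(aq), Q = [Al3+(aq)] / [Cr3+(aq)] = 0.25, giving log Q = −0.601.
By the Nernst equation, E = +0.921 − (0.0591/3)·(−0.601) = +0.933 V.

+0.933 V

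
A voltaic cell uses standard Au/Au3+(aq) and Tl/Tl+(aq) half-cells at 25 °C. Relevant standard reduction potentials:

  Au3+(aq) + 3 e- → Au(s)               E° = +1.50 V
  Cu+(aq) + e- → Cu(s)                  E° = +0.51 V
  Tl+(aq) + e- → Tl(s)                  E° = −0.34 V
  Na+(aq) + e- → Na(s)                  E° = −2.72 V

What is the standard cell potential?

+1.84 V

The Au³⁺/Au couple has the higher E°, so Au ion is reduced (cathode) and Tl is oxidized (anode).
E°cell = E°(cathode) − E°(anode) = +1.50 − (−0.34) = +1.84 V.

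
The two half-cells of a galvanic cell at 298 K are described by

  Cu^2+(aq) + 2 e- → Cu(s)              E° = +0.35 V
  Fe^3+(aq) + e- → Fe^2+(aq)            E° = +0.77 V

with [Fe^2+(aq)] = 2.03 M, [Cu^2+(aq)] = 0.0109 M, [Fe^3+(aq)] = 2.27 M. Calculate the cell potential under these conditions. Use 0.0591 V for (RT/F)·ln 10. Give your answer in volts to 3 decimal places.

+0.481 V

The Fe³⁺/Fe²⁺ couple has the more positive E°, so it is the cathode; Cu²⁺/Cu is the anode.
E°cell = +0.77 − (+0.35) = +0.42 V, with n = 2 electrons transferred.
Balancing gives 2 Fe^3+(aq) + Cu(s) → 2 Fe^2+(aq) + Cu^2+(aq); hence Q = ([Fe^2+(aq)]^2·[Cu^2+(aq)]) / [Fe^3+(aq)]^2 = 0.00872 (log Q = −2.060).
By the Nernst equation, E = +0.42 − (0.0591/2)·(−2.060) = +0.481 V.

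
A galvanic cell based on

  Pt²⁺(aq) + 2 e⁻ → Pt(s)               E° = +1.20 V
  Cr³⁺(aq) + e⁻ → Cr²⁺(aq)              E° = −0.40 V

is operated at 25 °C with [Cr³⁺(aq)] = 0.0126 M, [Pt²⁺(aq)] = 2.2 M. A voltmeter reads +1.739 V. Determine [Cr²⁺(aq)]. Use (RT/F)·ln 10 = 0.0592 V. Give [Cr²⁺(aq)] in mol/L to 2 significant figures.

1.9 M

The Pt²⁺/Pt couple has the larger reduction potential, so it is the cathode: E°cell = +1.20 − (−0.40) = +1.60 V and n = 2.
Rearranging E = E° − (0.0592/n)·log Q gives log Q = 2(+1.60 − (+1.739))/0.0592 = −4.696.
Balancing electrons gives Pt²⁺(aq) + 2 Cr²⁺(aq) → Pt(s) + 2 Cr³⁺(aq); thus Q = [Cr³⁺(aq)]^2 / ([Pt²⁺(aq)]·[Cr²⁺(aq)]^2).
Isolating [Cr²⁺(aq)] in Q = 10^{−4.696} yields log [Cr²⁺(aq)] = 0.277, i.e. 1.9 M.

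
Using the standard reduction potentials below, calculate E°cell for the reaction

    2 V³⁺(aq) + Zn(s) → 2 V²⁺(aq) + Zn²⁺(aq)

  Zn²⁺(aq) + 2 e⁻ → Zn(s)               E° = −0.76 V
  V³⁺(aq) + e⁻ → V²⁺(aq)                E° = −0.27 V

In the reaction as written, V³⁺(aq) is reduced (cathode) and Zn²⁺(aq) is produced by oxidation at the anode.
E°cell = E°(cathode) − E°(anode) = −0.27 − (−0.76) = +0.49 V.
The positive value indicates the reaction is spontaneous as written.

+0.49 V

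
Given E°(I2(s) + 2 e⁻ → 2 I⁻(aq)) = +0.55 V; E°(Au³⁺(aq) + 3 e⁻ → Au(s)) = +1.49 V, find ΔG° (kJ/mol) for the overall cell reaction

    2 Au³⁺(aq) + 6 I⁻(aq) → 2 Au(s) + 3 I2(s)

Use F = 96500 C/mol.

−544 kJ/mol

In the reaction as written Au³⁺(aq) is reduced, so the Au³⁺/Au couple is the cathode and I₂/I⁻ is the anode.
E°cell = +1.49 − (+0.55) = +0.94 V; balancing electrons gives n = 6.
ΔG° = −nFE°cell = −(6)(96500)(+0.94) J/mol = −544 kJ/mol.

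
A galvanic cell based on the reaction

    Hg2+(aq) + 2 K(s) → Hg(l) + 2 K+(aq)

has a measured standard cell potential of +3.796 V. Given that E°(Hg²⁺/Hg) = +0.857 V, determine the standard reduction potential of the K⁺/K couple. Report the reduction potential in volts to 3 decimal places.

−2.939 V

In the reaction as written the Hg²⁺/Hg couple is reduced (cathode) and K⁺/K is oxidized (anode), so E°cell = E°(Hg²⁺/Hg) − E°(K⁺/K).
E°(K⁺/K) = E°(cathode) − E°cell = +0.857 − (+3.796) = −2.939 V.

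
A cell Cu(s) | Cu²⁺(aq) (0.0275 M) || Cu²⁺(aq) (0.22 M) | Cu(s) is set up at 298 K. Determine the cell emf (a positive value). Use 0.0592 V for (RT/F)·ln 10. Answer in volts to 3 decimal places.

For a concentration cell E°cell = 0, since both electrodes use the same couple.
The compartment with the higher Cu²⁺(aq) concentration (0.22 M) acts as the cathode; ions are reduced there and produced at the dilute (0.0275 M) anode.
With n = 2, Ecell = −(0.0592/2)·log([dilute]/[conc]) = −(0.0592/2)·log(0.0275/0.22) = +0.027 V.

0.027 V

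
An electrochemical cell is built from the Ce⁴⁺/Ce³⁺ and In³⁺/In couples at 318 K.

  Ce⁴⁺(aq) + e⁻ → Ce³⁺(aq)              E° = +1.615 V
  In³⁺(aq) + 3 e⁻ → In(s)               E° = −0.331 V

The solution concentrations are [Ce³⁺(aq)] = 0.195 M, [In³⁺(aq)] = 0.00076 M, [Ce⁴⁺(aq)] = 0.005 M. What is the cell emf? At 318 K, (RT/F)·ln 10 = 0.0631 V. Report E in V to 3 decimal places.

The Ce⁴⁺/Ce³⁺ couple has the more positive E°, so it is the cathode; In³⁺/In is the anode.
E°cell = +1.615 − (−0.331) = +1.946 V, with n = 3 electrons transferred.
The balanced reaction is 3 Ce⁴⁺(aq) + In(s) → 3 Ce³⁺(aq) + In³⁺(aq), so Q = ([Ce³⁺(aq)]^3·[In³⁺(aq)]) / [Ce⁴⁺(aq)]^3 = 45.1 and log Q = 1.654.
E = E° − (0.0631/n)·log Q = +1.946 − (0.0631/3)(1.654) = +1.911 V.

+1.911 V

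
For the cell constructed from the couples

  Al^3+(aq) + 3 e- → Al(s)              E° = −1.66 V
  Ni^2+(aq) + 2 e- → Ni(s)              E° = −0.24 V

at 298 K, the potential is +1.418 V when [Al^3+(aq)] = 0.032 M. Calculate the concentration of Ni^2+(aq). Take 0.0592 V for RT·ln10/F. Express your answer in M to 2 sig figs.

0.086 M

The Ni²⁺/Ni couple has the larger reduction potential, so it is the cathode: E°cell = −0.24 − (−1.66) = +1.42 V and n = 6.
From the Nernst equation, log Q = n(E° − E)/0.0592 = 6·(+1.42 − (+1.418))/0.0592 = 0.203.
The balanced reaction is 3 Ni^2+(aq) + 2 Al(s) → 3 Ni(s) + 2 Al^3+(aq), so Q = [Al^3+(aq)]^2 / [Ni^2+(aq)]^3.
Isolating [Ni^2+(aq)] in Q = 10^{0.203} yields log [Ni^2+(aq)] = −1.064, i.e. 0.086 M.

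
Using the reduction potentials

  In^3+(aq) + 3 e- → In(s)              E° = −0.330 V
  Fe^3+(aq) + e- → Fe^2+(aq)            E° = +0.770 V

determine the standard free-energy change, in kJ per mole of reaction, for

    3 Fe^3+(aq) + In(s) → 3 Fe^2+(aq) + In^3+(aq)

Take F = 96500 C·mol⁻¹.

In the reaction as written Fe^3+(aq) is reduced, so the Fe³⁺/Fe²⁺ couple is the cathode and In³⁺/In is the anode.
E°cell = +0.770 − (−0.330) = +1.100 V; balancing electrons gives n = 3.
ΔG° = −nFE°cell = −(3)(96500)(+1.100) J/mol = −318 kJ/mol.

−318 kJ/mol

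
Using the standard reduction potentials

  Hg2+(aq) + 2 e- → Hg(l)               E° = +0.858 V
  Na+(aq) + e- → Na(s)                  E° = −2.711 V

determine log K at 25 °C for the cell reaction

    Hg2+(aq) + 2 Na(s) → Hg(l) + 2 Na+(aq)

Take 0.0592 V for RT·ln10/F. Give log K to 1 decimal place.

The Hg²⁺/Hg couple is reduced (cathode); E°cell = +0.858 − (−2.711) = +3.569 V with n = 2.
At equilibrium E = 0, so log K = nE°cell / 0.0592 = (2)(+3.569) / 0.0592 = 120.6.

log K = 120.6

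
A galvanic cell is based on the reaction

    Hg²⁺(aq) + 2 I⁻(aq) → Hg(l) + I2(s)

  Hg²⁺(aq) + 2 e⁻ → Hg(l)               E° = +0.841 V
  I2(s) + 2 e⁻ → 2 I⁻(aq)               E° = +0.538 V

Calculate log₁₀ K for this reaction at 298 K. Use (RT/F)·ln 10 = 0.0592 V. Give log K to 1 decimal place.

The Hg²⁺/Hg couple is reduced (cathode); E°cell = +0.841 − (+0.538) = +0.303 V with n = 2.
At equilibrium E = 0, so log K = nE°cell / 0.0592 = (2)(+0.303) / 0.0592 = 10.2.

log K = 10.2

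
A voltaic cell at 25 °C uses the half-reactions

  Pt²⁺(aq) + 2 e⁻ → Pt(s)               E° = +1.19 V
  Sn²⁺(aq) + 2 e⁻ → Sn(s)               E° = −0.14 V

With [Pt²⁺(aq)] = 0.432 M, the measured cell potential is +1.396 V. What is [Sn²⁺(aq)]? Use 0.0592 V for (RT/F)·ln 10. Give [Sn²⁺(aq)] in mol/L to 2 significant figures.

0.0025 M

With Pt²⁺/Pt at the cathode and Sn²⁺/Sn at the anode, E°cell = +1.19 − (−0.14) = +1.33 V (n = 2).
Rearranging E = E° − (0.0592/n)·log Q gives log Q = 2(+1.33 − (+1.396))/0.0592 = −2.230.
Balancing electrons gives Pt²⁺(aq) + Sn(s) → Pt(s) + Sn²⁺(aq); thus Q = [Sn²⁺(aq)] / [Pt²⁺(aq)].
Solving for the unknown gives log [Sn²⁺(aq)] = −2.595, so [Sn²⁺(aq)] ≈ 0.0025 M.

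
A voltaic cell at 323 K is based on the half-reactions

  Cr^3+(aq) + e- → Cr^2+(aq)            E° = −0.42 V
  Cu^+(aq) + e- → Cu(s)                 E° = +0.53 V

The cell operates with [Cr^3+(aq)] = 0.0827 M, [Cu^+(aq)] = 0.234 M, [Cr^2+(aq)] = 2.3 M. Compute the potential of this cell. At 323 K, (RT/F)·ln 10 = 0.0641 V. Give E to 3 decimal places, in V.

Since E°(Cu⁺/Cu) > E°(Cr³⁺/Cr²⁺), Cu⁺/Cu serves as the cathode.
E°cell = E°cat − E°an = +0.53 − (−0.42) = +0.95 V; n = 1.
Balancing gives Cu^+(aq) + Cr^2+(aq) → Cu(s) + Cr^3+(aq); hence Q = [Cr^3+(aq)] / ([Cu^+(aq)]·[Cr^2+(aq)]) = 0.154 (log Q = −0.813).
Applying E = E° − (RT ln10/nF)·log Q gives +0.95 − (0.0641/1)(−0.813) = +1.002 V.

+1.002 V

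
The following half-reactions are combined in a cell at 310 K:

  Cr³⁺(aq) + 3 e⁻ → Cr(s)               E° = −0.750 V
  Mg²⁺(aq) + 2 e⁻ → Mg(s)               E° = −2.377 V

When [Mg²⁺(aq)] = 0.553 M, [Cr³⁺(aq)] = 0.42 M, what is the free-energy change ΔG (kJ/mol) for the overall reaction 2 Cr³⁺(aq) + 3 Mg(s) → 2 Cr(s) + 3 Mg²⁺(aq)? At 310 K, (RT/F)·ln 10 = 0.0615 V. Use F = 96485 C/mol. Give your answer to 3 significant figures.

−942 kJ/mol

With Cr³⁺/Cr reduced at the cathode, E°cell = −0.750 − (−2.377) = +1.627 V and n = 6.
The reaction quotient is [Mg²⁺(aq)]^3 / [Cr³⁺(aq)]^2 = 0.959; by Nernst, E = +1.627 − (0.0615/6)(−0.018) = +1.6272 V.
Then ΔG = −nFE = −6 × 96485 × +1.6272 J/mol = −942 kJ/mol.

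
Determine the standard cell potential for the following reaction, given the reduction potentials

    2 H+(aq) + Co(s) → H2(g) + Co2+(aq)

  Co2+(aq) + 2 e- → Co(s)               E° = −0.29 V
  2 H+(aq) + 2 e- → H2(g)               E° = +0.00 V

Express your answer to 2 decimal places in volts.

In the reaction as written, H+(aq) is reduced (cathode) and Co2+(aq) is produced by oxidation at the anode.
E°cell = E°(cathode) − E°(anode) = +0.00 − (−0.29) = +0.29 V.
The positive value indicates the reaction is spontaneous as written.

+0.29 V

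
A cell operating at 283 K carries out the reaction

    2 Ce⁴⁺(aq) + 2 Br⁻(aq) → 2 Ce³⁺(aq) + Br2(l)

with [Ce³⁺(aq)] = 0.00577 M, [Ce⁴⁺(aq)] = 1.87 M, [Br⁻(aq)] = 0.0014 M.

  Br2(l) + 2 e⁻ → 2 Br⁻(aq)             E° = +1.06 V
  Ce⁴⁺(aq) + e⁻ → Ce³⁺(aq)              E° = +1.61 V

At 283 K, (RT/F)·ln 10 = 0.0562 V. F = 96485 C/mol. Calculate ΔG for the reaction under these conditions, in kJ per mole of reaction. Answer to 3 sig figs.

The standard cell potential is +1.61 − (+1.06) = +0.55 V, with n = 2 electrons in the balanced equation.
Here Q = [Ce³⁺(aq)]^2 / ([Ce⁴⁺(aq)]^2·[Br⁻(aq)]^2) = 4.86 (log Q = 0.686), giving E = +0.55 − (0.0562/2)·(0.686) = +0.5307 V.
ΔG = −nFE = −(2)(96485)(+0.5307) J/mol = −102 kJ/mol.

−102 kJ/mol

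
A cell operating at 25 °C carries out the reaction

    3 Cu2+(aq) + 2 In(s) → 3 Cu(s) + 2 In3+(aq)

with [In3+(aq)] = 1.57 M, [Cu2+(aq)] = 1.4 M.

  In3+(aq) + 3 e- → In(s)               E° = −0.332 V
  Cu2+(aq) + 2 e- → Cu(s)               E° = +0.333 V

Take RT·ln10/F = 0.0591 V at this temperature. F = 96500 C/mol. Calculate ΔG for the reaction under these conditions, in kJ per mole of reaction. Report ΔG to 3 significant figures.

With Cu²⁺/Cu reduced at the cathode, E°cell = +0.333 − (−0.332) = +0.665 V and n = 6.
The reaction quotient is [In3+(aq)]^2 / [Cu2+(aq)]^3 = 0.898; by Nernst, E = +0.665 − (0.0591/6)(−0.047) = +0.6655 V.
ΔG = −nFE = −(6)(96500)(+0.6655) J/mol = −385 kJ/mol.

−385 kJ/mol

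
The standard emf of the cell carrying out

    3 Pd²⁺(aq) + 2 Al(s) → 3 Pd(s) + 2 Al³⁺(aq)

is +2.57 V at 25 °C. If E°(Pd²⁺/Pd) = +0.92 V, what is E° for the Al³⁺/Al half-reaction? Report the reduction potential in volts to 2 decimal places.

In the reaction as written the Pd²⁺/Pd couple is reduced (cathode) and Al³⁺/Al is oxidized (anode), so E°cell = E°(Pd²⁺/Pd) − E°(Al³⁺/Al).
E°(Al³⁺/Al) = E°(cathode) − E°cell = +0.92 − (+2.57) = −1.65 V.

−1.65 V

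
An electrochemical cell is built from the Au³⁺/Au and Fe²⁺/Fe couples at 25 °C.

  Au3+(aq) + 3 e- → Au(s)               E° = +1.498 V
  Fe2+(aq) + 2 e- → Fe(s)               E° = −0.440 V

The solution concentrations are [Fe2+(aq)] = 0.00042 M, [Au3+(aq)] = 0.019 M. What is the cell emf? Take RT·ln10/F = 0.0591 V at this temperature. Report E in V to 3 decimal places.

+2.004 V

Since E°(Au³⁺/Au) > E°(Fe²⁺/Fe), Au³⁺/Au serves as the cathode.
E°cell = +1.498 − (−0.440) = +1.938 V, with n = 6 electrons transferred.
The balanced reaction is 2 Au3+(aq) + 3 Fe(s) → 2 Au(s) + 3 Fe2+(aq), so Q = [Fe2+(aq)]^3 / [Au3+(aq)]^2 = 2.05×10^−7 and log Q = −6.688.
By the Nernst equation, E = +1.938 − (0.0591/6)·(−6.688) = +2.004 V.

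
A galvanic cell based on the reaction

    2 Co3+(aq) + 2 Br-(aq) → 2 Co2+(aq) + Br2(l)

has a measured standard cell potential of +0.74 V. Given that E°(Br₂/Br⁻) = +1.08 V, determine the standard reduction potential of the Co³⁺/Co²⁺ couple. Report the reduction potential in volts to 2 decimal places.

+1.82 V

In the reaction as written the Co³⁺/Co²⁺ couple is reduced (cathode) and Br₂/Br⁻ is oxidized (anode), so E°cell = E°(Co³⁺/Co²⁺) − E°(Br₂/Br⁻).
E°(Co³⁺/Co²⁺) = E°cell + E°(anode) = +0.74 + (+1.08) = +1.82 V.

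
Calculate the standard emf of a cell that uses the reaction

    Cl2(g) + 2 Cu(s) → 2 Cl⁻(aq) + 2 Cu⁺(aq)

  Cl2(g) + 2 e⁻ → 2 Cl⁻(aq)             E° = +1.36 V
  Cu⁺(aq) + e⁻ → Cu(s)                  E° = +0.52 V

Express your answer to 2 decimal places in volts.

In the reaction as written, Cl2(g) is reduced (cathode) and Cu⁺(aq) is produced by oxidation at the anode.
E°cell = E°(cathode) − E°(anode) = +1.36 − (+0.52) = +0.84 V.

+0.84 V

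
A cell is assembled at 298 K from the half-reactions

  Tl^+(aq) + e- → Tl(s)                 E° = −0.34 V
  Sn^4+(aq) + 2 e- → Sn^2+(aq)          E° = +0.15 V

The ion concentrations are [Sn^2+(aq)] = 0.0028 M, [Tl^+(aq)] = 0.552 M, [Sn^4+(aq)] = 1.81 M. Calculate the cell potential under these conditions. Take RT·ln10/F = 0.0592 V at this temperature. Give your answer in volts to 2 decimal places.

Since E°(Sn⁴⁺/Sn²⁺) > E°(Tl⁺/Tl), Sn⁴⁺/Sn²⁺ serves as the cathode.
E°cell = +0.15 − (−0.34) = +0.49 V, with n = 2 electrons transferred.
For the overall reaction Sn^4+(aq) + 2 Tl(s) → Sn^2+(aq) + 2 Tl^+(aq), Q = ([Sn^2+(aq)]·[Tl^+(aq)]^2) / [Sn^4+(aq)] = 0.000471, giving log Q = −3.327.
By the Nernst equation, E = +0.49 − (0.0592/2)·(−3.327) = +0.59 V.

+0.59 V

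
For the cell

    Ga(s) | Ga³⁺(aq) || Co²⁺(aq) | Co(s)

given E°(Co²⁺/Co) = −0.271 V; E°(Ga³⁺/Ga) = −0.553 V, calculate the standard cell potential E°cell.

By convention the left-hand electrode in cell notation is the anode (oxidation) and the right-hand electrode is the cathode (reduction).
E°cell = E°(right) − E°(left) = −0.271 − (−0.553) = +0.282 V.

+0.282 V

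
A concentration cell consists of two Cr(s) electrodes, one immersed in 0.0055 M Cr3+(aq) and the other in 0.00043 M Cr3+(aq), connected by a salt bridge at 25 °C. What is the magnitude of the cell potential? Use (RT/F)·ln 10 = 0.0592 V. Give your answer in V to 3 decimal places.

For a concentration cell E°cell = 0, since both electrodes use the same couple.
The compartment with the higher Cr3+(aq) concentration (0.0055 M) acts as the cathode; ions are reduced there and produced at the dilute (0.00043 M) anode.
With n = 3, Ecell = −(0.0592/3)·log([dilute]/[conc]) = −(0.0592/3)·log(0.00043/0.0055) = +0.022 V.

0.022 V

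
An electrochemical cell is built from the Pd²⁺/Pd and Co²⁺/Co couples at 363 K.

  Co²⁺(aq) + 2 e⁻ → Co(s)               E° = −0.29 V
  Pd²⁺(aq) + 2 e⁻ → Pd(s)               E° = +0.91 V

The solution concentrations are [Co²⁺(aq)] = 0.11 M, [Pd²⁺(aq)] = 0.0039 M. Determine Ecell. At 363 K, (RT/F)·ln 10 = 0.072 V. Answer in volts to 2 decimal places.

+1.15 V

Since E°(Pd²⁺/Pd) > E°(Co²⁺/Co), Pd²⁺/Pd serves as the cathode.
E°cell = +0.91 − (−0.29) = +1.20 V, with n = 2 electrons transferred.
Balancing gives Pd²⁺(aq) + Co(s) → Pd(s) + Co²⁺(aq); hence Q = [Co²⁺(aq)] / [Pd²⁺(aq)] = 28.2 (log Q = 1.450).
Applying E = E° − (RT ln10/nF)·log Q gives +1.20 − (0.072/2)(1.450) = +1.15 V.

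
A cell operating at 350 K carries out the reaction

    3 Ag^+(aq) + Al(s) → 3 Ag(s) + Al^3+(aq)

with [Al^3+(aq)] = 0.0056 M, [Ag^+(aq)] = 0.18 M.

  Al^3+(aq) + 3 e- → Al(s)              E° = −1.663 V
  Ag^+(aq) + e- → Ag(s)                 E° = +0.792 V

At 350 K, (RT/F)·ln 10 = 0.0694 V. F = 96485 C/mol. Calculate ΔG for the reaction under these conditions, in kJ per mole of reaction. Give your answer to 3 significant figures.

−711 kJ/mol

The standard cell potential is +0.792 − (−1.663) = +2.455 V, with n = 3 electrons in the balanced equation.
Here Q = [Al^3+(aq)] / [Ag^+(aq)]^3 = 0.96 (log Q = −0.018), giving E = +2.455 − (0.0694/3)·(−0.018) = +2.4554 V.
Then ΔG = −nFE = −3 × 96485 × +2.4554 J/mol = −711 kJ/mol.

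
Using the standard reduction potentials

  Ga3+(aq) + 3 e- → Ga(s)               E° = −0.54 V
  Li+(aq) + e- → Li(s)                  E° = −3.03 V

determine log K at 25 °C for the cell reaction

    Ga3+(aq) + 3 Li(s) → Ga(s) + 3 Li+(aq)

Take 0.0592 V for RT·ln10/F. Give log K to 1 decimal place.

log K = 126.2

The Ga³⁺/Ga couple is reduced (cathode); E°cell = −0.54 − (−3.03) = +2.49 V with n = 3.
At equilibrium E = 0, so log K = nE°cell / 0.0592 = (3)(+2.49) / 0.0592 = 126.2.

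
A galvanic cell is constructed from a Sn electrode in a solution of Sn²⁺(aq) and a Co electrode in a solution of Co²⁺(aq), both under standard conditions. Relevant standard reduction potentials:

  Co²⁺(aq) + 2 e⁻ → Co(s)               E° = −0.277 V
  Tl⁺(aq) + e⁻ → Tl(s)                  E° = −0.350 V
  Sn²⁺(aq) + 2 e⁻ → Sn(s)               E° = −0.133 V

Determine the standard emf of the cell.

The Sn²⁺/Sn couple has the higher E°, so Sn ion is reduced (cathode) and Co is oxidized (anode).
E°cell = E°(cathode) − E°(anode) = −0.133 − (−0.277) = +0.144 V.

+0.144 V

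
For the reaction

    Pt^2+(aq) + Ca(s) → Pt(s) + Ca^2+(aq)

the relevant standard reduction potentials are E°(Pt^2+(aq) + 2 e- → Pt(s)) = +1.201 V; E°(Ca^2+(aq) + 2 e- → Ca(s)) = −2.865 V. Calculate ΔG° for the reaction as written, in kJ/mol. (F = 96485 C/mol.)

In the reaction as written Pt^2+(aq) is reduced, so the Pt²⁺/Pt couple is the cathode and Ca²⁺/Ca is the anode.
E°cell = +1.201 − (−2.865) = +4.066 V; balancing electrons gives n = 2.
ΔG° = −nFE°cell = −(2)(96485)(+4.066) J/mol = −785 kJ/mol.

−785 kJ/mol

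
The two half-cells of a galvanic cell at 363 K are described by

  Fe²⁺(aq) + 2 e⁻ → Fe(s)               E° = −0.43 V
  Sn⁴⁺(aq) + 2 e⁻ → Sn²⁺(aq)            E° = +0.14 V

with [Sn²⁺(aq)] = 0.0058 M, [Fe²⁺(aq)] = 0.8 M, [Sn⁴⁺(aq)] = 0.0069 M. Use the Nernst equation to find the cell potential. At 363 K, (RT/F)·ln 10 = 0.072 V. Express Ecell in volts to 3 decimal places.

+0.576 V

The Sn⁴⁺/Sn²⁺ couple has the more positive E°, so it is the cathode; Fe²⁺/Fe is the anode.
E°cell = E°cat − E°an = +0.14 − (−0.43) = +0.57 V; n = 2.
Balancing gives Sn⁴⁺(aq) + Fe(s) → Sn²⁺(aq) + Fe²⁺(aq); hence Q = ([Sn²⁺(aq)]·[Fe²⁺(aq)]) / [Sn⁴⁺(aq)] = 0.672 (log Q = −0.172).
E = E° − (0.072/n)·log Q = +0.57 − (0.072/2)(−0.172) = +0.576 V.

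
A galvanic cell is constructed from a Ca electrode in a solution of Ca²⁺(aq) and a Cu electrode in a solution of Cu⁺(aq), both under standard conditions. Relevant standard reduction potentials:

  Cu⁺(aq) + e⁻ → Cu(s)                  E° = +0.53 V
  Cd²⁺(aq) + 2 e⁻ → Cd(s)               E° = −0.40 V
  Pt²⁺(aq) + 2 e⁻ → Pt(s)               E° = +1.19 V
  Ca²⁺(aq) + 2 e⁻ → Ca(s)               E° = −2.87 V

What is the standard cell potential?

+3.40 V

Of the two couples in this cell, the one with the more positive reduction potential is reduced at the cathode: here that is Cu⁺/Cu (+0.53 V); Ca²⁺/Ca (−2.87 V) is the anode.
E°cell = E°(cathode) − E°(anode) = +0.53 − (−2.87) = +3.40 V.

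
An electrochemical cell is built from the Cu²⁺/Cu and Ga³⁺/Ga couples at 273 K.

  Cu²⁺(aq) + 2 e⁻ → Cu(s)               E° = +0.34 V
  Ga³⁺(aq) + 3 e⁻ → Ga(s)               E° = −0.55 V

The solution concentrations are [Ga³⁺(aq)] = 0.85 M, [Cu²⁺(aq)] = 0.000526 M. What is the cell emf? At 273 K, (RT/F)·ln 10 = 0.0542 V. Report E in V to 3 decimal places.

+0.802 V

Since E°(Cu²⁺/Cu) > E°(Ga³⁺/Ga), Cu²⁺/Cu serves as the cathode.
E°cell = E°cat − E°an = +0.34 − (−0.55) = +0.89 V; n = 6.
Balancing gives 3 Cu²⁺(aq) + 2 Ga(s) → 3 Cu(s) + 2 Ga³⁺(aq); hence Q = [Ga³⁺(aq)]^2 / [Cu²⁺(aq)]^3 = 4.96×10^9 (log Q = 9.696).
Applying E = E° − (RT ln10/nF)·log Q gives +0.89 − (0.0542/6)(9.696) = +0.802 V.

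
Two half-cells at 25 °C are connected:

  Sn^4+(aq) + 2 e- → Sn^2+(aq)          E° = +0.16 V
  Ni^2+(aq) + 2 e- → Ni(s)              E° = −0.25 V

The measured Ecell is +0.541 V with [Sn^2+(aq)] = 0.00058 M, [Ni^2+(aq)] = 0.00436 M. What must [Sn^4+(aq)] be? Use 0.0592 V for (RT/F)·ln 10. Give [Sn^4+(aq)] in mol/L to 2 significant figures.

The Sn⁴⁺/Sn²⁺ couple has the larger reduction potential, so it is the cathode: E°cell = +0.16 − (−0.25) = +0.41 V and n = 2.
Since E = E° − (0.0592/n)·log Q, log Q = n(E° − E)/0.0592 = −4.426.
For Sn^4+(aq) + Ni(s) → Sn^2+(aq) + Ni^2+(aq), the reaction quotient is Q = ([Sn^2+(aq)]·[Ni^2+(aq)]) / [Sn^4+(aq)].
Isolating [Sn^4+(aq)] in Q = 10^{−4.426} yields log [Sn^4+(aq)] = −1.171, i.e. 0.067 M.

0.067 M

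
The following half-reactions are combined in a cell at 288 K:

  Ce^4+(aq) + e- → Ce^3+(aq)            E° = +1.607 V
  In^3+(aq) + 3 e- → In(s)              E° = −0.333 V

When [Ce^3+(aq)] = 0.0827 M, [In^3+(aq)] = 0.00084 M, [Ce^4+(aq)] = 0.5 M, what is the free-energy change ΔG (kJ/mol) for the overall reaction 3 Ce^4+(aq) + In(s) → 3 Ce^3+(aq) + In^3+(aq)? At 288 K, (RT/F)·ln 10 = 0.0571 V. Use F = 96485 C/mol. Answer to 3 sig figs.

With Ce⁴⁺/Ce³⁺ reduced at the cathode, E°cell = +1.607 − (−0.333) = +1.940 V and n = 3.
Here Q = ([Ce^3+(aq)]^3·[In^3+(aq)]) / [Ce^4+(aq)]^3 = 3.8×10^−6 (log Q = −5.420), giving E = +1.940 − (0.0571/3)·(−5.420) = +2.0432 V.
ΔG = −nFE = −(3)(96485)(+2.0432) J/mol = −591 kJ/mol.

−591 kJ/mol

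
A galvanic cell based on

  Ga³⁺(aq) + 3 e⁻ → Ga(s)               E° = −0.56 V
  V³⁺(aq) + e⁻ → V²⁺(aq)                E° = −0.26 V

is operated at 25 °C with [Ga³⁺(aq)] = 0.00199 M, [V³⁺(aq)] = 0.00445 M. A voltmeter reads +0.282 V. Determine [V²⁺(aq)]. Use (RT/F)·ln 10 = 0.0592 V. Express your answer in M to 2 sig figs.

V³⁺/V²⁺ is the cathode (higher E°); E°cell = −0.26 − (−0.56) = +0.30 V with n = 3.
Since E = E° − (0.0592/n)·log Q, log Q = n(E° − E)/0.0592 = 0.912.
Balancing electrons gives 3 V³⁺(aq) + Ga(s) → 3 V²⁺(aq) + Ga³⁺(aq); thus Q = ([V²⁺(aq)]^3·[Ga³⁺(aq)]) / [V³⁺(aq)]^3.
Isolating [V²⁺(aq)] in Q = 10^{0.912} yields log [V²⁺(aq)] = −1.147, i.e. 0.071 M.

0.071 M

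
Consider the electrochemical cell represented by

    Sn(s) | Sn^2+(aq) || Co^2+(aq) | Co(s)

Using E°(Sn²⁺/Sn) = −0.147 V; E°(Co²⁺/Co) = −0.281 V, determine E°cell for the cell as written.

By convention the left-hand electrode in cell notation is the anode (oxidation) and the right-hand electrode is the cathode (reduction).
E°cell = E°(right) − E°(left) = −0.281 − (−0.147) = −0.134 V.
The negative sign shows that, as written, the cell would require an external voltage to drive the reaction.

−0.134 V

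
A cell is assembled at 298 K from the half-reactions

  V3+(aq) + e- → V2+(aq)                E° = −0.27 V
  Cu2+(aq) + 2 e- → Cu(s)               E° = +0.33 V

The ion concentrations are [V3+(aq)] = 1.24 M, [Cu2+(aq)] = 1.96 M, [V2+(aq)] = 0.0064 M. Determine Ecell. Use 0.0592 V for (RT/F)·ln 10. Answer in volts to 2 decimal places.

The Cu²⁺/Cu couple has the more positive E°, so it is the cathode; V³⁺/V²⁺ is the anode.
E°cell = +0.33 − (−0.27) = +0.60 V, with n = 2 electrons transferred.
Balancing gives Cu2+(aq) + 2 V2+(aq) → Cu(s) + 2 V3+(aq); hence Q = [V3+(aq)]^2 / ([Cu2+(aq)]·[V2+(aq)]^2) = 1.92×10^4 (log Q = 4.282).
Applying E = E° − (RT ln10/nF)·log Q gives +0.60 − (0.0592/2)(4.282) = +0.47 V.

+0.47 V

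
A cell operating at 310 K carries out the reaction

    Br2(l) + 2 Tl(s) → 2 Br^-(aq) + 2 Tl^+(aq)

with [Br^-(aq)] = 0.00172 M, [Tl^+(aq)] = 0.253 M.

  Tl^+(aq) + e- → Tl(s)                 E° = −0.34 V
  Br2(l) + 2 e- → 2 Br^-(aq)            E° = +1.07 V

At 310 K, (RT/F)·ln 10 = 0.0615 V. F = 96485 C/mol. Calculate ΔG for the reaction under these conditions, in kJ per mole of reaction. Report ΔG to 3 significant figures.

E°cell = +1.07 − (−0.34) = +1.41 V; the balanced reaction transfers n = 2 electrons.
Here Q = [Br^-(aq)]^2·[Tl^+(aq)]^2 = 1.89×10^−7 (log Q = −6.723), giving E = +1.41 − (0.0615/2)·(−6.723) = +1.6167 V.
ΔG = −nFE = −(2)(96485)(+1.6167) J/mol = −312 kJ/mol.

−312 kJ/mol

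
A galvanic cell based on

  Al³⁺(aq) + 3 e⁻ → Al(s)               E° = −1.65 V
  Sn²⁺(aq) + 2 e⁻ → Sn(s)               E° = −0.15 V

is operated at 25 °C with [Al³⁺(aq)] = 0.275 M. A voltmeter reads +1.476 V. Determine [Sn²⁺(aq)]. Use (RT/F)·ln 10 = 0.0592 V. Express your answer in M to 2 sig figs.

0.065 M

With Sn²⁺/Sn at the cathode and Al³⁺/Al at the anode, E°cell = −0.15 − (−1.65) = +1.50 V (n = 6).
Rearranging E = E° − (0.0592/n)·log Q gives log Q = 6(+1.50 − (+1.476))/0.0592 = 2.432.
For 3 Sn²⁺(aq) + 2 Al(s) → 3 Sn(s) + 2 Al³⁺(aq), the reaction quotient is Q = [Al³⁺(aq)]^2 / [Sn²⁺(aq)]^3.
Isolating [Sn²⁺(aq)] in Q = 10^{2.432} yields log [Sn²⁺(aq)] = −1.184, i.e. 0.065 M.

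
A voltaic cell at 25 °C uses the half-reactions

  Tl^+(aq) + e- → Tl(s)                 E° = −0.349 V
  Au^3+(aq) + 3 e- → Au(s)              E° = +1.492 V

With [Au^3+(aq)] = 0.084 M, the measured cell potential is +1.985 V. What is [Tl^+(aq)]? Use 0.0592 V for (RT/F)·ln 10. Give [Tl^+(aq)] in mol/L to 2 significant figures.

The Au³⁺/Au couple has the larger reduction potential, so it is the cathode: E°cell = +1.492 − (−0.349) = +1.841 V and n = 3.
Rearranging E = E° − (0.0592/n)·log Q gives log Q = 3(+1.841 − (+1.985))/0.0592 = −7.297.
The balanced reaction is Au^3+(aq) + 3 Tl(s) → Au(s) + 3 Tl^+(aq), so Q = [Tl^+(aq)]^3 / [Au^3+(aq)].
Solving for the unknown gives log [Tl^+(aq)] = −2.791, so [Tl^+(aq)] ≈ 0.0016 M.

0.0016 M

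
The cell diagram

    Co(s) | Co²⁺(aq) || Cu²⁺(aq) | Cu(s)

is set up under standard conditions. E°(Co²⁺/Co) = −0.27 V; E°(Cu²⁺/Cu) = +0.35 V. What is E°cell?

+0.62 V

By convention the left-hand electrode in cell notation is the anode (oxidation) and the right-hand electrode is the cathode (reduction).
E°cell = E°(right) − E°(left) = +0.35 − (−0.27) = +0.62 V.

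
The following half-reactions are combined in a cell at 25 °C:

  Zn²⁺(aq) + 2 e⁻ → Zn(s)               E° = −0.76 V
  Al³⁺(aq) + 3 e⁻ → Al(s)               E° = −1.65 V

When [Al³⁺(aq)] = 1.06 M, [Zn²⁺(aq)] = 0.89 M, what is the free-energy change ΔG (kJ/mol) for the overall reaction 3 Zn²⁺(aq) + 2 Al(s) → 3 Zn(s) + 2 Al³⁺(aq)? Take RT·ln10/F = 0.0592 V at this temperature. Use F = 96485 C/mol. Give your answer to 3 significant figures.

With Zn²⁺/Zn reduced at the cathode, E°cell = −0.76 − (−1.65) = +0.89 V and n = 6.
The reaction quotient is [Al³⁺(aq)]^2 / [Zn²⁺(aq)]^3 = 1.59; by Nernst, E = +0.89 − (0.0592/6)(0.202) = +0.8880 V.
Finally ΔG = −nFE = −(6)(96485 C/mol)(+0.8880 V) = −514 kJ/mol.

−514 kJ/mol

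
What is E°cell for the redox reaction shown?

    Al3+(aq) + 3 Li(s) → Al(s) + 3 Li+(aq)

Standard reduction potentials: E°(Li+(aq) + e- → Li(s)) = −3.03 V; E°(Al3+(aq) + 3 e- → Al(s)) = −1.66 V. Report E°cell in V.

Al3+(aq) gains electrons, so the Al³⁺/Al couple is the cathode; the Li⁺/Li couple is the anode.
E°cell = E°(cathode) − E°(anode) = −1.66 − (−3.03) = +1.37 V.

+1.37 V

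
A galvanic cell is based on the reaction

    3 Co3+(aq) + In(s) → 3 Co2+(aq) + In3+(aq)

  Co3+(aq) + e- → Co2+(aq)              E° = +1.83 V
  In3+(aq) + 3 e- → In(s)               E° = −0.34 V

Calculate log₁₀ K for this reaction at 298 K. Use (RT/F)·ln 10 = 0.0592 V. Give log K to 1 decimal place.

log K = 110.0

The Co³⁺/Co²⁺ couple is reduced (cathode); E°cell = +1.83 − (−0.34) = +2.17 V with n = 3.
At equilibrium E = 0, so log K = nE°cell / 0.0592 = (3)(+2.17) / 0.0592 = 110.0.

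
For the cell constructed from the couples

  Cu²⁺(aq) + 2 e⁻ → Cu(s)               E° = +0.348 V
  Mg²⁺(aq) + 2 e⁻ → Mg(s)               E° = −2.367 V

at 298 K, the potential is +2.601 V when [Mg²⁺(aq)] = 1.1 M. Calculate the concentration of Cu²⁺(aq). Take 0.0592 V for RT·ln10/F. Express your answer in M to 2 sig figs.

Cu²⁺/Cu is the cathode (higher E°); E°cell = +0.348 − (−2.367) = +2.715 V with n = 2.
From the Nernst equation, log Q = n(E° − E)/0.0592 = 2·(+2.715 − (+2.601))/0.0592 = 3.851.
Balancing electrons gives Cu²⁺(aq) + Mg(s) → Cu(s) + Mg²⁺(aq); thus Q = [Mg²⁺(aq)] / [Cu²⁺(aq)].
Isolating [Cu²⁺(aq)] in Q = 10^{3.851} yields log [Cu²⁺(aq)] = −3.810, i.e. 0.00015 M.

0.00015 M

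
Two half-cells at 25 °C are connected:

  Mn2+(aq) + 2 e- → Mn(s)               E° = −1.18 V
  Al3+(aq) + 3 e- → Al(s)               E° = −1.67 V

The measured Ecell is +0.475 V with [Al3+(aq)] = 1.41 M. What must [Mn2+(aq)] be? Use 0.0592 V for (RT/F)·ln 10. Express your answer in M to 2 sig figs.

Mn²⁺/Mn is the cathode (higher E°); E°cell = −1.18 − (−1.67) = +0.49 V with n = 6.
Since E = E° − (0.0592/n)·log Q, log Q = n(E° − E)/0.0592 = 1.520.
The balanced reaction is 3 Mn2+(aq) + 2 Al(s) → 3 Mn(s) + 2 Al3+(aq), so Q = [Al3+(aq)]^2 / [Mn2+(aq)]^3.
Substituting the known concentrations and solving, log [Mn2+(aq)] = −0.407 and [Mn2+(aq)] = 0.39 M.

0.39 M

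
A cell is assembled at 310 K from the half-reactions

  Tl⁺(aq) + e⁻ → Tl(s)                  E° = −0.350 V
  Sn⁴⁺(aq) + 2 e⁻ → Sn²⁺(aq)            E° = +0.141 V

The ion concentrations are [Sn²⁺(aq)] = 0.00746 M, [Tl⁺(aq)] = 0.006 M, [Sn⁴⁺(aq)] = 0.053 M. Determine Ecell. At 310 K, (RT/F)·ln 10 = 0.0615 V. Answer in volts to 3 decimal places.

Since E°(Sn⁴⁺/Sn²⁺) > E°(Tl⁺/Tl), Sn⁴⁺/Sn²⁺ serves as the cathode.
E°cell = +0.141 − (−0.350) = +0.491 V, with n = 2 electrons transferred.
Balancing gives Sn⁴⁺(aq) + 2 Tl(s) → Sn²⁺(aq) + 2 Tl⁺(aq); hence Q = ([Sn²⁺(aq)]·[Tl⁺(aq)]^2) / [Sn⁴⁺(aq)] = 5.07×10^−6 (log Q = −5.295).
Applying E = E° − (RT ln10/nF)·log Q gives +0.491 − (0.0615/2)(−5.295) = +0.654 V.

+0.654 V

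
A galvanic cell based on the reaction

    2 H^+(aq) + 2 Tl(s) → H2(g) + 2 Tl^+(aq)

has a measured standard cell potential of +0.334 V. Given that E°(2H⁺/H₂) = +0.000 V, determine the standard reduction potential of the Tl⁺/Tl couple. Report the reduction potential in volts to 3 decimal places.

In the reaction as written the 2H⁺/H₂ couple is reduced (cathode) and Tl⁺/Tl is oxidized (anode), so E°cell = E°(2H⁺/H₂) − E°(Tl⁺/Tl).
E°(Tl⁺/Tl) = E°(cathode) − E°cell = +0.000 − (+0.334) = −0.334 V.

−0.334 V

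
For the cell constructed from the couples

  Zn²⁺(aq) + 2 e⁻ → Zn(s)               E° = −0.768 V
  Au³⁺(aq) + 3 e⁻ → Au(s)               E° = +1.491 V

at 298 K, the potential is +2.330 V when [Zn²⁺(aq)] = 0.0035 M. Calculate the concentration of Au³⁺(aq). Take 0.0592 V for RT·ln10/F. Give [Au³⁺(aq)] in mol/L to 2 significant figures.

The Au³⁺/Au couple has the larger reduction potential, so it is the cathode: E°cell = +1.491 − (−0.768) = +2.259 V and n = 6.
Rearranging E = E° − (0.0592/n)·log Q gives log Q = 6(+2.259 − (+2.330))/0.0592 = −7.196.
Balancing electrons gives 2 Au³⁺(aq) + 3 Zn(s) → 2 Au(s) + 3 Zn²⁺(aq); thus Q = [Zn²⁺(aq)]^3 / [Au³⁺(aq)]^2.
Substituting the known concentrations and solving, log [Au³⁺(aq)] = −0.086 and [Au³⁺(aq)] = 0.82 M.

0.82 M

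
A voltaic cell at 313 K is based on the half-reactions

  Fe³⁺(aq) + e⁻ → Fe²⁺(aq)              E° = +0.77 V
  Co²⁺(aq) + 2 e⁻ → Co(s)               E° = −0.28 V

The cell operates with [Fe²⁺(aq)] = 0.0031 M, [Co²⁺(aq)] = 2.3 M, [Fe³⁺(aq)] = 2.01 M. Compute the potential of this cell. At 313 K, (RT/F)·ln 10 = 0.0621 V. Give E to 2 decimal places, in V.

Since E°(Fe³⁺/Fe²⁺) > E°(Co²⁺/Co), Fe³⁺/Fe²⁺ serves as the cathode.
The standard potential is +0.77 − (−0.28) = +1.05 V and the balanced reaction transfers n = 2 electrons.
The balanced reaction is 2 Fe³⁺(aq) + Co(s) → 2 Fe²⁺(aq) + Co²⁺(aq), so Q = ([Fe²⁺(aq)]^2·[Co²⁺(aq)]) / [Fe³⁺(aq)]^2 = 5.47×10^−6 and log Q = −5.262.
E = E° − (0.0621/n)·log Q = +1.05 − (0.0621/2)(−5.262) = +1.21 V.

+1.21 V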